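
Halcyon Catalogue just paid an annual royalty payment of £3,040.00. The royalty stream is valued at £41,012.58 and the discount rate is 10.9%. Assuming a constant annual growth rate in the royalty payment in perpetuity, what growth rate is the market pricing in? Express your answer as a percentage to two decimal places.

3.25%

P = D₀(1+g)/(r−g) ⇒ P(r−g) = D₀(1+g) ⇒ g(P+D₀) = P·r − D₀
g = (P·r − D₀)/(P + D₀) = (£41,012.58×0.109 − £3,040.00) / (£41,012.58 + £3,040.00) = 0.032470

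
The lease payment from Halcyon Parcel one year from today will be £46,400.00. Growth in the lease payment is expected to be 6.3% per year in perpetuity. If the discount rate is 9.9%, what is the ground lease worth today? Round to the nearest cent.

£1288888.89

Growing perpetuity: P = D₁ / (r − g) = £46,400.0000 / (0.099 − 0.063) = £1,288,888.89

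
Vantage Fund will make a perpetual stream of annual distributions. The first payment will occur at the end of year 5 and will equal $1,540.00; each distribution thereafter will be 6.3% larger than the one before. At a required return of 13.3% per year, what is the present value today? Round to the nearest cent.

$13350.67

Value at end of year 4: C₁ / (r − g) = $1,540.00 / (0.133 − 0.063) = $22,000.0000
Discount to today: PV = $22,000.0000 / (1 + 0.133)^4 = $22,000.0000 / 1.647857 = $13,350.67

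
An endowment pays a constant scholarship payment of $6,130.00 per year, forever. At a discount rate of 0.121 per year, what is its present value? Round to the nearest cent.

$50661.16

Level perpetuity: PV = C / r = $6,130.00 / 0.121 = $50,661.16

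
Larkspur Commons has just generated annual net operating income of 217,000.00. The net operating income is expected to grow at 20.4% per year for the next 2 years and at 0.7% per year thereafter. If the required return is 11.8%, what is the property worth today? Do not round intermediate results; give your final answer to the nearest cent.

2768516.98

D_1 = 261268.00000
D_2 = 314566.67200
Terminal value at year 2: TV = D_2×(1+g_2)/(r−g_2) = 316768.63870/0.111 = 2853771.51986
P_0 = D_1/(1+r)^1 + D_2/(1+r)^2 + TV/(1+r)^2
    = 233692.30769 + 251668.63905 + 2283156.03177 = 2768516.97852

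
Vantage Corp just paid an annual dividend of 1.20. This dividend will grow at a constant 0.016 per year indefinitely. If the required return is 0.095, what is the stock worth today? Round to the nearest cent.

D₁ = D₀ × (1 + g) = 1.20 × 1.016 = 1.2192
Growing perpetuity: P = D₁ / (r − g) = 1.2192 / (0.095 − 0.016) = 15.43

15.43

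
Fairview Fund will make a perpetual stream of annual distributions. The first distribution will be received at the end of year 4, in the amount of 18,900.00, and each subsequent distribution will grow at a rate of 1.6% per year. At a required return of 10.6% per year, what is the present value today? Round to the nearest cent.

Value at end of year 3: C₁ / (r − g) = 18,900.00 / (0.106 − 0.016) = 210,000.0000
Discount to today: PV = 210,000.0000 / (1 + 0.106)^3 = 210,000.0000 / 1.352899 = 155,222.23

155222.23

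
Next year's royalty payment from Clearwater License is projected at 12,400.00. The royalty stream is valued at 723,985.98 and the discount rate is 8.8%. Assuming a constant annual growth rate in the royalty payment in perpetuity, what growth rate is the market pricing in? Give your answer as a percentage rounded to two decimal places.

7.09%

P = D₁/(r−g) ⇒ g = r − D₁/P = 0.088 − 12,400.00/723,985.98 = 0.070873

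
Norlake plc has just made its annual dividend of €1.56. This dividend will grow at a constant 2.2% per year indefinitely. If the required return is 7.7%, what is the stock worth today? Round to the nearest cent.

D₁ = D₀ × (1 + g) = €1.56 × 1.022 = €1.5943
Growing perpetuity: P = D₁ / (r − g) = €1.5943 / (0.077 − 0.022) = €28.99

€28.99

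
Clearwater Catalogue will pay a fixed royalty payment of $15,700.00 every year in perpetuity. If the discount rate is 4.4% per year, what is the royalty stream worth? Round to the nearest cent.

$356818.18

Level perpetuity: PV = C / r = $15,700.00 / 0.044 = $356,818.18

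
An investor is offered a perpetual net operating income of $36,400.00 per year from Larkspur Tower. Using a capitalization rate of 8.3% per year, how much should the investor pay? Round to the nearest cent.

$438554.22

Level perpetuity: PV = C / r = $36,400.00 / 0.083 = $438,554.22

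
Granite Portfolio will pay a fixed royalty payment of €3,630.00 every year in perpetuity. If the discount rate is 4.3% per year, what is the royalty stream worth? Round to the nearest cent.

€84418.60

Level perpetuity: PV = C / r = €3,630.00 / 0.043 = €84,418.60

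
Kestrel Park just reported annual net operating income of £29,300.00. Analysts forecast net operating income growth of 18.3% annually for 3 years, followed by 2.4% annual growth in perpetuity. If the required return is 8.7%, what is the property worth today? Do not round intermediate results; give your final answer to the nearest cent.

D_1 = 34661.90000
D_2 = 41005.02770
D_3 = 48508.94777
Terminal value at year 3: TV = D_3×(1+g_2)/(r−g_2) = 49673.16252/0.063 = 788462.89707
P_0 = D_1/(1+r)^1 + D_2/(1+r)^2 + D_3/(1+r)^3 + TV/(1+r)^3
    = 31887.67249 + 34703.87908 + 37768.80308 + 613892.92630 = 718253.28095

£718253.28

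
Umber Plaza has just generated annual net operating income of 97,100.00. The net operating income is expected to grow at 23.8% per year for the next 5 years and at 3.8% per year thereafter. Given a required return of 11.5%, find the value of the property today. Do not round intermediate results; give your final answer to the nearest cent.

D_1 = 120209.80000
D_2 = 148819.73240
D_3 = 184238.82871
D_4 = 228087.66994
D_5 = 282372.53539
Terminal value at year 5: TV = D_5×(1+g_2)/(r−g_2) = 293102.69174/0.077 = 3806528.46411
P_0 = D_1/(1+r)^1 + D_2/(1+r)^2 + D_3/(1+r)^3 + D_4/(1+r)^4 + D_5/(1+r)^5 + TV/(1+r)^5
    = 107811.47982 + 119704.58477 + 132909.66452 + 147571.44814 + 163850.63032 + 2208791.61388 = 2880639.42145

2880639.42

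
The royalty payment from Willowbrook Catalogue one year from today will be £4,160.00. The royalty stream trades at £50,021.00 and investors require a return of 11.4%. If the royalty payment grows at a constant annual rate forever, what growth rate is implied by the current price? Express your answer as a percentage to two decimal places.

3.08%

P = D₁/(r−g) ⇒ g = r − D₁/P = 0.114 − £4,160.00/£50,021.00 = 0.030835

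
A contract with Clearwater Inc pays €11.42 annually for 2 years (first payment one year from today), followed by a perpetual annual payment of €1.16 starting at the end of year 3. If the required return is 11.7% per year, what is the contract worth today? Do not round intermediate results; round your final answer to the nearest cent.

€27.32

PV of 2-year annuity: €11.42 × [1 − (1+0.117)^−2] / 0.117 = 19.37674
Perpetuity value at year 2: €1.16 / 0.117 = 9.91453
PV of perpetuity: 9.91453 / (1+0.117)^2 = 7.94632
Total PV = 19.37674 + 7.94632 = 27.32305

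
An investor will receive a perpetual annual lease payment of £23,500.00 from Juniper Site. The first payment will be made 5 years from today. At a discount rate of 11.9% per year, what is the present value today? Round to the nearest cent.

£125950.69

Value at end of year 4: C / r = £23,500.00 / 0.119 = £197,478.9916
Discount to today: PV = £197,478.9916 / (1 + 0.119)^4 = £197,478.9916 / 1.567907 = £125,950.69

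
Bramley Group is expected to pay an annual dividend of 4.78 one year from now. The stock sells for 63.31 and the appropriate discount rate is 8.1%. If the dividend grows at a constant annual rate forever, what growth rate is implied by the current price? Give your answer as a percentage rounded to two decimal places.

P = D₁/(r−g) ⇒ g = r − D₁/P = 0.081 − 4.78/63.31 = 0.005498

0.55%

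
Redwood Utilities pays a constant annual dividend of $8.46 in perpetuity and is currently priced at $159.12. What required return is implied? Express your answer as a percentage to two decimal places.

P = C/r ⇒ r = C/P = $8.46/$159.12 = 0.053167

5.32%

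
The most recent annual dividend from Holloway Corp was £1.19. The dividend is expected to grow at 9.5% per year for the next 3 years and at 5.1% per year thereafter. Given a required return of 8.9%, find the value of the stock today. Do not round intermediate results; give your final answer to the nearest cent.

D_1 = 1.30305
D_2 = 1.42684
D_3 = 1.56239
Terminal value at year 3: TV = D_3×(1+g_2)/(r−g_2) = 1.64207/0.038 = 43.21241
P_0 = D_1/(1+r)^1 + D_2/(1+r)^2 + D_3/(1+r)^3 + TV/(1+r)^3
    = 1.19656 + 1.20315 + 1.20978 + 33.45991 = 37.06940

£37.07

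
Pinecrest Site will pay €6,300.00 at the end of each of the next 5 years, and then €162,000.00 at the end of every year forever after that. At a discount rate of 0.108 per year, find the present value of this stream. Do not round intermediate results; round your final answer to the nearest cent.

PV of 5-year annuity: €6,300.00 × [1 − (1+0.108)^−5] / 0.108 = 23401.77246
Perpetuity value at year 5: €162,000.00 / 0.108 = 1500000.00000
PV of perpetuity: 1500000.00000 / (1+0.108)^5 = 898240.13679
Total PV = 23401.77246 + 898240.13679 = 921641.90925

€921641.91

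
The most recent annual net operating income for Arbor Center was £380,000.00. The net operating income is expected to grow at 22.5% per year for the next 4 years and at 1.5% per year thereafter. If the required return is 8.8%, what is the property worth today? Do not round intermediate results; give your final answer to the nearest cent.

D_1 = 465500.00000
D_2 = 570237.50000
D_3 = 698540.93750
D_4 = 855712.64844
Terminal value at year 4: TV = D_4×(1+g_2)/(r−g_2) = 868548.33816/0.073 = 11897922.44060
P_0 = D_1/(1+r)^1 + D_2/(1+r)^2 + D_3/(1+r)^3 + D_4/(1+r)^4 + TV/(1+r)^4
    = 427849.26471 + 481723.66660 + 542381.88565 + 610678.13412 + 8490935.70045 = 10553568.65153

£10553568.65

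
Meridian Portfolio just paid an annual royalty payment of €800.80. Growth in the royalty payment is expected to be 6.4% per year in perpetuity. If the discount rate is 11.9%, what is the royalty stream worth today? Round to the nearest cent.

D₁ = D₀ × (1 + g) = €800.80 × 1.064 = €852.0512
Growing perpetuity: P = D₁ / (r − g) = €852.0512 / (0.119 − 0.064) = €15,491.84

€15491.84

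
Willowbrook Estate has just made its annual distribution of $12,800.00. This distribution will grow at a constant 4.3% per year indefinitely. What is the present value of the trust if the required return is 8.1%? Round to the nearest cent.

D₁ = D₀ × (1 + g) = $12,800.00 × 1.043 = $13,350.4000
Growing perpetuity: P = D₁ / (r − g) = $13,350.4000 / (0.081 − 0.043) = $351,326.32

$351326.32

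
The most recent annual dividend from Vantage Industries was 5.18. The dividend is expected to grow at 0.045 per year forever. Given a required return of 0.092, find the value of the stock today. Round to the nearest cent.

115.17

D₁ = D₀ × (1 + g) = 5.18 × 1.045 = 5.4131
Growing perpetuity: P = D₁ / (r − g) = 5.4131 / (0.092 − 0.045) = 115.17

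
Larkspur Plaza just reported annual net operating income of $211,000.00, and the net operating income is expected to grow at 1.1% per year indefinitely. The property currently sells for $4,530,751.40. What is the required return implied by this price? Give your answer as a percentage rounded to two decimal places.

D₁ = $211,000.00 × 1.011 = $213,321.0000
P = D₁/(r − g) ⇒ r = D₁/P + g = $213,321.0000/$4,530,751.40 + 0.011 = 0.047083 + 0.011 = 0.058083

5.81%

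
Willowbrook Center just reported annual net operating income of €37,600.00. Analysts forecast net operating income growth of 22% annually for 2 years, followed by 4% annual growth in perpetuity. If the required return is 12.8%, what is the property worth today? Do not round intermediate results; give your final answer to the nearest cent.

€604454.55

D_1 = 45872.00000
D_2 = 55963.84000
Terminal value at year 2: TV = D_2×(1+g_2)/(r−g_2) = 58202.39360/0.088 = 661390.83636
P_0 = D_1/(1+r)^1 + D_2/(1+r)^2 + TV/(1+r)^2
    = 40666.66667 + 43983.45154 + 519804.42725 = 604454.54545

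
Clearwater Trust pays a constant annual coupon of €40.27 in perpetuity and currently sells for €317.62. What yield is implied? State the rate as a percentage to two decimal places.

12.68%

P = C/r ⇒ r = C/P = €40.27/€317.62 = 0.126787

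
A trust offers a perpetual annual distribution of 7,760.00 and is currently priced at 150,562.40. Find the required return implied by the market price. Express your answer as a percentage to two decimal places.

5.15%

P = C/r ⇒ r = C/P = 7,760.00/150,562.40 = 0.051540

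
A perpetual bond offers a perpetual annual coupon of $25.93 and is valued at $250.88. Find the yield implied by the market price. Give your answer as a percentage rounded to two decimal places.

10.34%

P = C/r ⇒ r = C/P = $25.93/$250.88 = 0.103356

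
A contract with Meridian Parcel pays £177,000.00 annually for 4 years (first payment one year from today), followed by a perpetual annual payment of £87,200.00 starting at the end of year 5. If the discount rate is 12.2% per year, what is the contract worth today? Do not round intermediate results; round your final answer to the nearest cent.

PV of 4-year annuity: £177,000.00 × [1 − (1+0.122)^−4] / 0.122 = 535354.11781
Perpetuity value at year 4: £87,200.00 / 0.122 = 714754.09836
PV of perpetuity: 714754.09836 / (1+0.122)^4 = 451009.01885
Total PV = 535354.11781 + 451009.01885 = 986363.13666

£986363.14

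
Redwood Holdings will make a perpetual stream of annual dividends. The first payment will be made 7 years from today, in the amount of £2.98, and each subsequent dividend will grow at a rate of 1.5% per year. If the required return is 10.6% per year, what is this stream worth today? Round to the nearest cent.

£17.89

Value at end of year 6: C₁ / (r − g) = £2.98 / (0.106 − 0.015) = £32.7473
Discount to today: PV = £32.7473 / (1 + 0.106)^6 = £32.7473 / 1.830336 = £17.89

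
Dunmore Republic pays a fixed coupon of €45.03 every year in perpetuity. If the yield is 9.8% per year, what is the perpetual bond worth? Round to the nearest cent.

Level perpetuity: PV = C / r = €45.03 / 0.098 = €459.49

€459.49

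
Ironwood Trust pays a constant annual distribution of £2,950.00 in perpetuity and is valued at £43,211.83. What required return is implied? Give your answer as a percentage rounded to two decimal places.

P = C/r ⇒ r = C/P = £2,950.00/£43,211.83 = 0.068268

6.83%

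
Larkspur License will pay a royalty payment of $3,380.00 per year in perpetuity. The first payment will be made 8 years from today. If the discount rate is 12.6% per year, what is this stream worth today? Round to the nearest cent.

Value at end of year 7: C / r = $3,380.00 / 0.126 = $26,825.3968
Discount to today: PV = $26,825.3968 / (1 + 0.126)^7 = $26,825.3968 / 2.294926 = $11,689.00

$11689.00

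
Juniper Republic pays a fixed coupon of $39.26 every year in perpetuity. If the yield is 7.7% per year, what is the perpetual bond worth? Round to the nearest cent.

$509.87

Level perpetuity: PV = C / r = $39.26 / 0.077 = $509.87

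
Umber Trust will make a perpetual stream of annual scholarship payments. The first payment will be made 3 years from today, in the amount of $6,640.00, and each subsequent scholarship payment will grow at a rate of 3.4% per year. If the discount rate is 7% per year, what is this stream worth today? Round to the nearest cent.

Value at end of year 2: C₁ / (r − g) = $6,640.00 / (0.07 − 0.034) = $184,444.4444
Discount to today: PV = $184,444.4444 / (1 + 0.07)^2 = $184,444.4444 / 1.144900 = $161,100.92

$161100.92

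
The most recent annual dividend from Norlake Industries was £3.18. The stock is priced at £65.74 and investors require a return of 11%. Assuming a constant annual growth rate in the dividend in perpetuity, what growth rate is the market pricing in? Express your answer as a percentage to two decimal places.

P = D₀(1+g)/(r−g) ⇒ P(r−g) = D₀(1+g) ⇒ g(P+D₀) = P·r − D₀
g = (P·r − D₀)/(P + D₀) = (£65.74×0.11 − £3.18) / (£65.74 + £3.18) = 0.058784

5.88%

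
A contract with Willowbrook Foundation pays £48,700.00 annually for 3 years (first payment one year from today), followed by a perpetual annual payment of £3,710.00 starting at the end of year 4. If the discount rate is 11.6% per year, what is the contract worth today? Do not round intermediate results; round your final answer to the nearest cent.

£140788.26

PV of 3-year annuity: £48,700.00 × [1 − (1+0.116)^−3] / 0.116 = 117777.90049
Perpetuity value at year 3: £3,710.00 / 0.116 = 31982.75862
PV of perpetuity: 31982.75862 / (1+0.116)^3 = 23010.35593
Total PV = 117777.90049 + 23010.35593 = 140788.25642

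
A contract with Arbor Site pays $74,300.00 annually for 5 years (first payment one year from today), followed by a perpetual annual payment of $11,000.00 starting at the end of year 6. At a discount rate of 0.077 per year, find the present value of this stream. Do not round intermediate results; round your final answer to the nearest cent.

$397606.74

PV of 5-year annuity: $74,300.00 × [1 − (1+0.077)^−5] / 0.077 = 299018.87747
Perpetuity value at year 5: $11,000.00 / 0.077 = 142857.14286
PV of perpetuity: 142857.14286 / (1+0.077)^5 = 98587.86086
Total PV = 299018.87747 + 98587.86086 = 397606.73833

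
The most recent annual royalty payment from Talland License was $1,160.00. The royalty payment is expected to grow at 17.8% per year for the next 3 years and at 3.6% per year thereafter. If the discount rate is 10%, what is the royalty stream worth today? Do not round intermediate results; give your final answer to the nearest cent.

$27059.20

D_1 = 1366.48000
D_2 = 1609.71344
D_3 = 1896.24243
Terminal value at year 3: TV = D_3×(1+g_2)/(r−g_2) = 1964.50716/0.064 = 30695.42437
P_0 = D_1/(1+r)^1 + D_2/(1+r)^2 + D_3/(1+r)^3 + TV/(1+r)^3
    = 1242.25455 + 1330.34169 + 1424.67501 + 23061.92665 = 27059.19789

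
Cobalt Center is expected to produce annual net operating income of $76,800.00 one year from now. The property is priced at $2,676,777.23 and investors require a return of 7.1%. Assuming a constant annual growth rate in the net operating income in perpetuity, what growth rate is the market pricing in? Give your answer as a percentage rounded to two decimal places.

4.23%

P = D₁/(r−g) ⇒ g = r − D₁/P = 0.071 − $76,800.00/$2,676,777.23 = 0.042309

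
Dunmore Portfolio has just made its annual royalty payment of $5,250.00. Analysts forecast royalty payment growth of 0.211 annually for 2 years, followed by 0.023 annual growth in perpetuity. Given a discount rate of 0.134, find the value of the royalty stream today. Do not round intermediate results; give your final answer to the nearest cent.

$66772.69

D_1 = 6357.75000
D_2 = 7699.23525
Terminal value at year 2: TV = D_2×(1+g_2)/(r−g_2) = 7876.31766/0.111 = 70957.81676
P_0 = D_1/(1+r)^1 + D_2/(1+r)^2 + TV/(1+r)^2
    = 5606.48148 + 5987.16850 + 55179.03938 = 66772.68936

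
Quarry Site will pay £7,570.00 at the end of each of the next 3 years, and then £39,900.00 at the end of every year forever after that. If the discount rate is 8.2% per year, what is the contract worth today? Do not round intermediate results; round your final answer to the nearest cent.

PV of 3-year annuity: £7,570.00 × [1 − (1+0.082)^−3] / 0.082 = 19438.43565
Perpetuity value at year 3: £39,900.00 / 0.082 = 486585.36585
PV of perpetuity: 486585.36585 / (1+0.082)^3 = 384129.14623
Total PV = 19438.43565 + 384129.14623 = 403567.58188

£403567.58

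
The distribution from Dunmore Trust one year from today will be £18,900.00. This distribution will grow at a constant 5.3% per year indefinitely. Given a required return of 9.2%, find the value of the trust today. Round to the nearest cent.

Growing perpetuity: P = D₁ / (r − g) = £18,900.0000 / (0.092 − 0.053) = £484,615.38

£484615.38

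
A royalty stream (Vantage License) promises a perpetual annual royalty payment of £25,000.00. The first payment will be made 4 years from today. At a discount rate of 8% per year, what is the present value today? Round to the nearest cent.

£248072.58

Value at end of year 3: C / r = £25,000.00 / 0.08 = £312,500.0000
Discount to today: PV = £312,500.0000 / (1 + 0.08)^3 = £312,500.0000 / 1.259712 = £248,072.58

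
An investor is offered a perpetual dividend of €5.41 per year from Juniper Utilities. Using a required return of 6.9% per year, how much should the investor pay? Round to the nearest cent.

€78.41

Level perpetuity: PV = C / r = €5.41 / 0.069 = €78.41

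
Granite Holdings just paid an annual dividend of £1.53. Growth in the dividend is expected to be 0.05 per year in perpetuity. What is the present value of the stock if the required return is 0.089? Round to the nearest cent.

D₁ = D₀ × (1 + g) = £1.53 × 1.05 = £1.6065
Growing perpetuity: P = D₁ / (r − g) = £1.6065 / (0.089 − 0.05) = £41.19

£41.19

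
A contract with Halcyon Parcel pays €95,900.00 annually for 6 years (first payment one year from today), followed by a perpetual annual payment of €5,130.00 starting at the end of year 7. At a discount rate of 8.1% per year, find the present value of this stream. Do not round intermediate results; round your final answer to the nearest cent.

PV of 6-year annuity: €95,900.00 × [1 − (1+0.081)^−6] / 0.081 = 441992.44184
Perpetuity value at year 6: €5,130.00 / 0.081 = 63333.33333
PV of perpetuity: 63333.33333 / (1+0.081)^6 = 39689.73347
Total PV = 441992.44184 + 39689.73347 = 481682.17531

€481682.18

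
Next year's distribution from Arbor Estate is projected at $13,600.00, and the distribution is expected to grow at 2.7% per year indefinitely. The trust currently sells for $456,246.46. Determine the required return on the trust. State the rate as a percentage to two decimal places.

P = D₁/(r − g) ⇒ r = D₁/P + g = $13,600.0000/$456,246.46 + 0.027 = 0.029808 + 0.027 = 0.056808

5.68%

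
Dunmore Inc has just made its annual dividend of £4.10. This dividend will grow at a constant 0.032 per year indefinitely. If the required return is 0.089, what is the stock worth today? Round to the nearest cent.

£74.23

D₁ = D₀ × (1 + g) = £4.10 × 1.032 = £4.2312
Growing perpetuity: P = D₁ / (r − g) = £4.2312 / (0.089 − 0.032) = £74.23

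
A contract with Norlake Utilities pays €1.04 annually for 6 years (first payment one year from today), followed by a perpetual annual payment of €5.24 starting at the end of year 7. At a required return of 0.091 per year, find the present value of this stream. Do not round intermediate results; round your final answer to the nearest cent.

€38.80

PV of 6-year annuity: €1.04 × [1 − (1+0.091)^−6] / 0.091 = 4.65148
Perpetuity value at year 6: €5.24 / 0.091 = 57.58242
PV of perpetuity: 57.58242 / (1+0.091)^6 = 34.14612
Total PV = 4.65148 + 34.14612 = 38.79760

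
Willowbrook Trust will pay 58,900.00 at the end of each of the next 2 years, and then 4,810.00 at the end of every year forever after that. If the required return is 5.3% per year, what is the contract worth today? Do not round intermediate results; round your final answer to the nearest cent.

PV of 2-year annuity: 58,900.00 × [1 − (1+0.053)^−2] / 0.053 = 109055.48205
Perpetuity value at year 2: 4,810.00 / 0.053 = 90754.71698
PV of perpetuity: 90754.71698 / (1+0.053)^2 = 81848.82787
Total PV = 109055.48205 + 81848.82787 = 190904.30992

190904.31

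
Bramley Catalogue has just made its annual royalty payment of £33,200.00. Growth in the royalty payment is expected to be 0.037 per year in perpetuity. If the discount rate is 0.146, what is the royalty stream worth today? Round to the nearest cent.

£315856.88

D₁ = D₀ × (1 + g) = £33,200.00 × 1.037 = £34,428.4000
Growing perpetuity: P = D₁ / (r − g) = £34,428.4000 / (0.146 − 0.037) = £315,856.88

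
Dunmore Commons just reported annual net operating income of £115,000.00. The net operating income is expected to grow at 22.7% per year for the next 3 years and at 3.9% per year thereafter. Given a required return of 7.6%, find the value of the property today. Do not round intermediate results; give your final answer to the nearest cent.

D_1 = 141105.00000
D_2 = 173135.83500
D_3 = 212437.66955
Terminal value at year 3: TV = D_3×(1+g_2)/(r−g_2) = 220722.73866/0.037 = 5965479.42317
P_0 = D_1/(1+r)^1 + D_2/(1+r)^2 + D_3/(1+r)^3 + TV/(1+r)^3
    = 131138.47584 + 149541.73778 + 170527.61362 + 4788599.74465 = 5239807.57189

£5239807.57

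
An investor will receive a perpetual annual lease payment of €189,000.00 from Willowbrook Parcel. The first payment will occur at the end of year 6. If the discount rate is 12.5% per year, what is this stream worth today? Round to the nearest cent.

Value at end of year 5: C / r = €189,000.00 / 0.125 = €1,512,000.0000
Discount to today: PV = €1,512,000.0000 / (1 + 0.125)^5 = €1,512,000.0000 / 1.802032 = €839,052.58

€839052.58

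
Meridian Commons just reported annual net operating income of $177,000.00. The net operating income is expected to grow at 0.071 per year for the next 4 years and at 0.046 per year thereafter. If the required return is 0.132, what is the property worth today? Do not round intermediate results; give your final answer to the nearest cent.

D_1 = 189567.00000
D_2 = 203026.25700
D_3 = 217441.12125
D_4 = 232879.44086
Terminal value at year 4: TV = D_4×(1+g_2)/(r−g_2) = 243591.89513/0.086 = 2832463.89692
P_0 = D_1/(1+r)^1 + D_2/(1+r)^2 + D_3/(1+r)^3 + D_4/(1+r)^4 + TV/(1+r)^4
    = 167462.01413 + 158438.00101 + 149900.26420 + 141822.59979 + 1724958.59742 = 2342581.47655

$2342581.48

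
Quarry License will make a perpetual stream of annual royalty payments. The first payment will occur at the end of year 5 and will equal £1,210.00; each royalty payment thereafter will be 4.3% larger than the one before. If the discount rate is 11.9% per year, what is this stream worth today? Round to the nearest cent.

£10154.33

Value at end of year 4: C₁ / (r − g) = £1,210.00 / (0.119 − 0.043) = £15,921.0526
Discount to today: PV = £15,921.0526 / (1 + 0.119)^4 = £15,921.0526 / 1.567907 = £10,154.33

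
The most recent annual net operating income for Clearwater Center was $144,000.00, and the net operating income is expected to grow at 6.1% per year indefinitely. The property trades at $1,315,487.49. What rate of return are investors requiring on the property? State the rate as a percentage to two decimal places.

D₁ = $144,000.00 × 1.061 = $152,784.0000
P = D₁/(r − g) ⇒ r = D₁/P + g = $152,784.0000/$1,315,487.49 + 0.061 = 0.116142 + 0.061 = 0.177142

17.71%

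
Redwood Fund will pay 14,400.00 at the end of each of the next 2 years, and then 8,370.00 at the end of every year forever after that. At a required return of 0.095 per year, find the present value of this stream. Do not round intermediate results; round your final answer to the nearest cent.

98641.20

PV of 2-year annuity: 14,400.00 × [1 − (1+0.095)^−2] / 0.095 = 25160.44286
Perpetuity value at year 2: 8,370.00 / 0.095 = 88105.26316
PV of perpetuity: 88105.26316 / (1+0.095)^2 = 73480.75575
Total PV = 25160.44286 + 73480.75575 = 98641.19861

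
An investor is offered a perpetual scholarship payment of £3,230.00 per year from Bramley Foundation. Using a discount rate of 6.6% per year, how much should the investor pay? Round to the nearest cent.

£48939.39

Level perpetuity: PV = C / r = £3,230.00 / 0.066 = £48,939.39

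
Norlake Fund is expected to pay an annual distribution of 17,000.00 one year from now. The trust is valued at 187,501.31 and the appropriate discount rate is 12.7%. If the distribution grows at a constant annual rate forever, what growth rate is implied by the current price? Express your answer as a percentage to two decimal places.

3.63%

P = D₁/(r−g) ⇒ g = r − D₁/P = 0.127 − 17,000.00/187,501.31 = 0.036334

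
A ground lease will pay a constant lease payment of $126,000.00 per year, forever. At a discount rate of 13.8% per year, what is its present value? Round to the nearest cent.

$913043.48

Level perpetuity: PV = C / r = $126,000.00 / 0.138 = $913,043.48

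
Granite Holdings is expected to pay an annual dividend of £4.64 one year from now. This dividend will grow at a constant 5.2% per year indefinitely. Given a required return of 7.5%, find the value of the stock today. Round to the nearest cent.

Growing perpetuity: P = D₁ / (r − g) = £4.6400 / (0.075 − 0.052) = £201.74

£201.74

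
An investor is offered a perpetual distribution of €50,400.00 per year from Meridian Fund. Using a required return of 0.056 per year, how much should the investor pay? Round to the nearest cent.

Level perpetuity: PV = C / r = €50,400.00 / 0.056 = €900,000.00

€900000.00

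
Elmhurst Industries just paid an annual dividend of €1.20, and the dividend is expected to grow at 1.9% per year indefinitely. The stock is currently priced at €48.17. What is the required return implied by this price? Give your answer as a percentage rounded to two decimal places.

D₁ = €1.20 × 1.019 = €1.2228
P = D₁/(r − g) ⇒ r = D₁/P + g = €1.2228/€48.17 + 0.019 = 0.025385 + 0.019 = 0.044385

4.44%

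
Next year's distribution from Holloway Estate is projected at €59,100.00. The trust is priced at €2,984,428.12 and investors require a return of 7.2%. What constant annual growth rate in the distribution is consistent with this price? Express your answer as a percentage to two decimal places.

P = D₁/(r−g) ⇒ g = r − D₁/P = 0.072 − €59,100.00/€2,984,428.12 = 0.052197

5.22%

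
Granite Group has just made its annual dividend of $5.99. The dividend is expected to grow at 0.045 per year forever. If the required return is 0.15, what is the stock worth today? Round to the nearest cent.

D₁ = D₀ × (1 + g) = $5.99 × 1.045 = $6.2596
Growing perpetuity: P = D₁ / (r − g) = $6.2596 / (0.15 − 0.045) = $59.61

$59.61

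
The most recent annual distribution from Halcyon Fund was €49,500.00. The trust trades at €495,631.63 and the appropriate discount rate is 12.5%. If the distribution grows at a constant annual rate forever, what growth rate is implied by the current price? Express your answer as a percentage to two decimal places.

P = D₀(1+g)/(r−g) ⇒ P(r−g) = D₀(1+g) ⇒ g(P+D₀) = P·r − D₀
g = (P·r − D₀)/(P + D₀) = (€495,631.63×0.125 − €49,500.00) / (€495,631.63 + €49,500.00) = 0.022846

2.28%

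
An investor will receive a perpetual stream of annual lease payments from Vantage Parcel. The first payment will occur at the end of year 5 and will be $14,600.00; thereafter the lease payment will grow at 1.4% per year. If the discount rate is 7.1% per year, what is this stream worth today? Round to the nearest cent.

$194679.45

Value at end of year 4: C₁ / (r − g) = $14,600.00 / (0.071 − 0.014) = $256,140.3509
Discount to today: PV = $256,140.3509 / (1 + 0.071)^4 = $256,140.3509 / 1.315703 = $194,679.45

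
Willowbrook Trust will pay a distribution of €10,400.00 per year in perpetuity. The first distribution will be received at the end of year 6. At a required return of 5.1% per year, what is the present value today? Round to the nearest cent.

€159019.21

Value at end of year 5: C / r = €10,400.00 / 0.051 = €203,921.5686
Discount to today: PV = €203,921.5686 / (1 + 0.051)^5 = €203,921.5686 / 1.282371 = €159,019.21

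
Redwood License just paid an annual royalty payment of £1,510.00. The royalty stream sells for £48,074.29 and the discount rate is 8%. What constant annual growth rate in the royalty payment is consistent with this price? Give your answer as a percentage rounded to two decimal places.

P = D₀(1+g)/(r−g) ⇒ P(r−g) = D₀(1+g) ⇒ g(P+D₀) = P·r − D₀
g = (P·r − D₀)/(P + D₀) = (£48,074.29×0.08 − £1,510.00) / (£48,074.29 + £1,510.00) = 0.047111

4.71%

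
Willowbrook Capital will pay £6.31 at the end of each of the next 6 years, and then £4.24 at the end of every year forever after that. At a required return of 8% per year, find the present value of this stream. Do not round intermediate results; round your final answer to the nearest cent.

£62.57

PV of 6-year annuity: £6.31 × [1 − (1+0.08)^−6] / 0.08 = 29.17037
Perpetuity value at year 6: £4.24 / 0.08 = 53.00000
PV of perpetuity: 53.00000 / (1+0.08)^6 = 33.39899
Total PV = 29.17037 + 33.39899 = 62.56936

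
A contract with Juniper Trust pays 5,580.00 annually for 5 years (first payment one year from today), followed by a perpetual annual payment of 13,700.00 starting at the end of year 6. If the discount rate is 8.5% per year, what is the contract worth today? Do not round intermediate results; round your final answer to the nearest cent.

129178.46

PV of 5-year annuity: 5,580.00 × [1 − (1+0.085)^−5] / 0.085 = 21988.78280
Perpetuity value at year 5: 13,700.00 / 0.085 = 161176.47059
PV of perpetuity: 161176.47059 / (1+0.085)^5 = 107189.67411
Total PV = 21988.78280 + 107189.67411 = 129178.45691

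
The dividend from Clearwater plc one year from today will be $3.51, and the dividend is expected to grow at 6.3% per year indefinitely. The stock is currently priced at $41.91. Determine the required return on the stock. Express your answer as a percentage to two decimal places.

P = D₁/(r − g) ⇒ r = D₁/P + g = $3.5100/$41.91 + 0.063 = 0.083751 + 0.063 = 0.146751

14.68%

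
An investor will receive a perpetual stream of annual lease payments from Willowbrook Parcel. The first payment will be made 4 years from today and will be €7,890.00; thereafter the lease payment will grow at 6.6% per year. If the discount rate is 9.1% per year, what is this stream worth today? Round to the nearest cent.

€243031.60

Value at end of year 3: C₁ / (r − g) = €7,890.00 / (0.091 − 0.066) = €315,600.0000
Discount to today: PV = €315,600.0000 / (1 + 0.091)^3 = €315,600.0000 / 1.298597 = €243,031.60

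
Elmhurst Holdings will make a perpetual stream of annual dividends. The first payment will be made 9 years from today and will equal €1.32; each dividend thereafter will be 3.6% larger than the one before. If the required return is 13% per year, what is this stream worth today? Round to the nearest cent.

€5.28

Value at end of year 8: C₁ / (r − g) = €1.32 / (0.13 − 0.036) = €14.0426
Discount to today: PV = €14.0426 / (1 + 0.13)^8 = €14.0426 / 2.658444 = €5.28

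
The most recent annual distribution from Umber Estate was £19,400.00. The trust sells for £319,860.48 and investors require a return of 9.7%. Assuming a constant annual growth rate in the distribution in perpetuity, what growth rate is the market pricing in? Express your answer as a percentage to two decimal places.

3.43%

P = D₀(1+g)/(r−g) ⇒ P(r−g) = D₀(1+g) ⇒ g(P+D₀) = P·r − D₀
g = (P·r − D₀)/(P + D₀) = (£319,860.48×0.097 − £19,400.00) / (£319,860.48 + £19,400.00) = 0.034270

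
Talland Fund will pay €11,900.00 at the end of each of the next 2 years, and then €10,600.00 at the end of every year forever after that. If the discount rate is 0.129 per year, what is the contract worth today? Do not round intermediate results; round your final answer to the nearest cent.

PV of 2-year annuity: €11,900.00 × [1 − (1+0.129)^−2] / 0.129 = 19876.26320
Perpetuity value at year 2: €10,600.00 / 0.129 = 82170.54264
PV of perpetuity: 82170.54264 / (1+0.129)^2 = 64465.63592
Total PV = 19876.26320 + 64465.63592 = 84341.89912

€84341.90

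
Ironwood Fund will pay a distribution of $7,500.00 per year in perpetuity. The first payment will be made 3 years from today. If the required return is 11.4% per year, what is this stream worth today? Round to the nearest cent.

$53013.45

Value at end of year 2: C / r = $7,500.00 / 0.114 = $65,789.4737
Discount to today: PV = $65,789.4737 / (1 + 0.114)^2 = $65,789.4737 / 1.240996 = $53,013.45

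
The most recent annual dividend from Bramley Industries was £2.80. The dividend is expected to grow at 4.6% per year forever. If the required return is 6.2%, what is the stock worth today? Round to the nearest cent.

D₁ = D₀ × (1 + g) = £2.80 × 1.046 = £2.9288
Growing perpetuity: P = D₁ / (r − g) = £2.9288 / (0.062 − 0.046) = £183.05

£183.05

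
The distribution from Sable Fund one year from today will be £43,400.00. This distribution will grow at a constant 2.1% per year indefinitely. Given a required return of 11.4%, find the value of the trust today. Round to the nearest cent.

Growing perpetuity: P = D₁ / (r − g) = £43,400.0000 / (0.114 − 0.021) = £466,666.67

£466666.67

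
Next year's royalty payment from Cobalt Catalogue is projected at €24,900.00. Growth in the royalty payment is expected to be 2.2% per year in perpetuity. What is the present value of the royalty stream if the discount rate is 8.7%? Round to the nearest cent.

Growing perpetuity: P = D₁ / (r − g) = €24,900.0000 / (0.087 − 0.022) = €383,076.92

€383076.92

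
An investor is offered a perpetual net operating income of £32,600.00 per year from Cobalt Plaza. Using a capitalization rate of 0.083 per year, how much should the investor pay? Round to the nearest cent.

£392771.08

Level perpetuity: PV = C / r = £32,600.00 / 0.083 = £392,771.08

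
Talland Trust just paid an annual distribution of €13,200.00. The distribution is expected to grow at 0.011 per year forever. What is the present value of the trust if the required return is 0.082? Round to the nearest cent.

D₁ = D₀ × (1 + g) = €13,200.00 × 1.011 = €13,345.2000
Growing perpetuity: P = D₁ / (r − g) = €13,345.2000 / (0.082 − 0.011) = €187,960.56

€187960.56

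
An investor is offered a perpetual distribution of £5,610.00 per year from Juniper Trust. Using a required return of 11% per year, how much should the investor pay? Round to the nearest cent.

£51000.00

Level perpetuity: PV = C / r = £5,610.00 / 0.11 = £51,000.00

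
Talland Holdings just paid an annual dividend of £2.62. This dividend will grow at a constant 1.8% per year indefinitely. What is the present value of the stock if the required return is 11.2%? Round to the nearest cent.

£28.37

D₁ = D₀ × (1 + g) = £2.62 × 1.018 = £2.6672
Growing perpetuity: P = D₁ / (r − g) = £2.6672 / (0.112 − 0.018) = £28.37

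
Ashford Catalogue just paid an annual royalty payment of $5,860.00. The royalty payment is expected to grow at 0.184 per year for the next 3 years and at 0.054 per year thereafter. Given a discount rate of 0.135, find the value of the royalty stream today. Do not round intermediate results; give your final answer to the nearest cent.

D_1 = 6938.24000
D_2 = 8214.87616
D_3 = 9726.41337
Terminal value at year 3: TV = D_3×(1+g_2)/(r−g_2) = 10251.63970/0.081 = 126563.45303
P_0 = D_1/(1+r)^1 + D_2/(1+r)^2 + D_3/(1+r)^3 + TV/(1+r)^3
    = 6112.98678 + 6376.89546 + 6652.19756 + 86560.69417 = 105702.77398

$105702.77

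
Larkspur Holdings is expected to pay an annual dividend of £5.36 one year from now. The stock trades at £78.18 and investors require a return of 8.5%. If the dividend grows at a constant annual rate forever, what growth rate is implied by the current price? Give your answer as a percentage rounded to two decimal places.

1.64%

P = D₁/(r−g) ⇒ g = r − D₁/P = 0.085 − £5.36/£78.18 = 0.016440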